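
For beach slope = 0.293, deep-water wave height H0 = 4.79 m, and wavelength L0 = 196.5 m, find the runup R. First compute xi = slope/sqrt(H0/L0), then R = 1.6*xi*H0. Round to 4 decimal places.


xi = slope / sqrt(H0/L0)
H0/L0 = 4.79/196.5 = 0.024377
sqrt(0.024377) = 0.156130
xi = 0.293 / 0.156130 = 1.876641
R = 1.6 * xi * H0 = 1.6 * 1.876641 * 4.79
R = 14.3826 m

14.3826


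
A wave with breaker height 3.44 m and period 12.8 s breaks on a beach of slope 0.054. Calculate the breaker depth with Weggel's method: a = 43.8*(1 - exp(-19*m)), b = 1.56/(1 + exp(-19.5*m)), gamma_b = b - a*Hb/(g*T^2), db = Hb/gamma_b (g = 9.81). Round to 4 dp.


a = 43.8 * (1 - exp(-19 * m))
exp(-19 * 0.054) = exp(-1.0260) = 0.358438
a = 43.8 * (1 - 0.358438) = 28.100422
b = 1.56 / (1 + exp(-19.5 * m))
exp(-19.5 * 0.054) = exp(-1.0530) = 0.348890
b = 1.56 / (1 + 0.348890) = 1.156507
Hb / (g * T^2) = 3.44 / (9.81 * 12.8^2) = 3.44 / 1607.2704 = 0.00214027
gamma_b = b - a * Hb/(g*T^2) = 1.156507 - 28.100422 * 0.00214027 = 1.096364
db = Hb / gamma_b = 3.44 / 1.096364
db = 3.1376 m

3.1376


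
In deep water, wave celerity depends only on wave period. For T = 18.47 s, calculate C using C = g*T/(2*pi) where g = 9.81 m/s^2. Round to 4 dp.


We use the deep-water celerity formula:
C = g * T / (2 * pi)
C = 9.81 * 18.47 / (2 * 3.14159...)
C = 181.190700 / 6.283185
C = 28.8374 m/s

28.8374


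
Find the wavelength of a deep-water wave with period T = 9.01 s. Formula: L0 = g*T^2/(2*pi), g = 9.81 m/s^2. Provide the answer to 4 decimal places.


L0 = g * T^2 / (2 * pi)
L0 = 9.81 * 9.01^2 / (2 * pi)
L0 = 9.81 * 81.1801 / 6.28319
L0 = 796.3768 / 6.28319
L0 = 126.7473 m

126.7473


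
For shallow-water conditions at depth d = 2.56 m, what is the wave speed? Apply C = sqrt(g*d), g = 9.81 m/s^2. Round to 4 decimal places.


Using the shallow-water approximation:
C = sqrt(g * d) = sqrt(9.81 * 2.56)
C = sqrt(25.1136)
C = 5.0113 m/s

5.0113


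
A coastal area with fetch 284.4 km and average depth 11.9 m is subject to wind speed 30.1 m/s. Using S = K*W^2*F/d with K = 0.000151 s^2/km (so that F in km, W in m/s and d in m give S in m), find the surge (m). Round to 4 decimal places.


S = K * W^2 * F / d
W^2 = 30.1^2 = 906.01
S = 0.000151 * 906.01 * 284.4 / 11.9
Numerator = 0.000151 * 906.01 * 284.4 = 38.908056
S = 38.908056 / 11.9 = 3.2696 m

3.2696


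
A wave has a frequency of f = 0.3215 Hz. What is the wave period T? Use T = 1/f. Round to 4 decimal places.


T = 1 / f
T = 1 / 0.3215
T = 3.1104 s

3.1104


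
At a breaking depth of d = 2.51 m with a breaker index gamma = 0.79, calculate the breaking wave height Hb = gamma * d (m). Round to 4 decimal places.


Hb = gamma * d
Hb = 0.79 * 2.51
Hb = 1.9829 m

1.9829


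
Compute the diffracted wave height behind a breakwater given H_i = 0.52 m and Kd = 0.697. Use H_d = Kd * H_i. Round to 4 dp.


H_d = Kd * H_i
H_d = 0.697 * 0.52
H_d = 0.3624 m

0.3624


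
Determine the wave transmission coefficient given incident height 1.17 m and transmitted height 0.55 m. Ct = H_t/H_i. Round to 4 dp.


Ct = H_t / H_i
Ct = 0.55 / 1.17
Ct = 0.4701

0.4701


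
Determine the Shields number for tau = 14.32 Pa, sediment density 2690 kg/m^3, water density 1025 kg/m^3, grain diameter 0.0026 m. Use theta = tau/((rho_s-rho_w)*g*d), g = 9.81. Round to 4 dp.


theta = tau / ((rho_s - rho_w) * g * d)
rho_s - rho_w = 2690 - 1025 = 1665
Denominator = 1665 * 9.81 * 0.0026 = 42.467490
theta = 14.32 / 42.467490
theta = 0.3372

0.3372


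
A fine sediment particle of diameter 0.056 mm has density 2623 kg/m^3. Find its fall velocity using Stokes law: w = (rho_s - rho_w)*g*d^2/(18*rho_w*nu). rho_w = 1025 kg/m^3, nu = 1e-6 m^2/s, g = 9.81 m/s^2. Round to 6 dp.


w = (rho_s - rho_w) * g * d^2 / (18 * rho_w * nu)
d = 0.056 mm = 0.000056 m
rho_s - rho_w = 2623 - 1025 = 1598
Numerator = 1598 * 9.81 * (0.000056)^2 = 0.000049161128
Denominator = 18 * 1025 * 1e-6 = 0.018450
w = 0.002665 m/s

0.002665


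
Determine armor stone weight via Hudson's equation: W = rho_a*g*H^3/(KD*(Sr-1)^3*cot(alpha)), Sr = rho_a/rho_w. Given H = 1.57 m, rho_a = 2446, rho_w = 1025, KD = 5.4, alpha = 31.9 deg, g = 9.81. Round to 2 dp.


Sr = rho_a / rho_w = 2446 / 1025 = 2.386341
(Sr - 1) = 1.386341
(Sr - 1)^3 = 2.664469
cot(31.9) = 1 / tan(31.9) = 1 / 0.622445 = 1.606567
Numerator = 2446 * 9.81 * 1.57^3 = 92859.0887
Denominator = 5.4 * 2.664469 * 1.606567 = 23.115500
W = 92859.0887 / 23.115500
W = 4017.18 N

4017.18


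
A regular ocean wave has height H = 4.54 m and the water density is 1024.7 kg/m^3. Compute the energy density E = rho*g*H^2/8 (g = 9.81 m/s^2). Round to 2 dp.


E = (1/8) * rho * g * H^2
E = (1/8) * 1024.7 * 9.81 * 4.54^2
E = 0.125 * 1024.7 * 9.81 * 20.6116
E = 25899.27 J/m^2

25899.27


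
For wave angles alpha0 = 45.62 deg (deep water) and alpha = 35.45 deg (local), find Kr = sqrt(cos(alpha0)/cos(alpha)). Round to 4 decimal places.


Kr = sqrt(cos(alpha0) / cos(alpha))
cos(45.62) = 0.699414
cos(35.45) = 0.814622
Kr = sqrt(0.699414 / 0.814622)
Kr = sqrt(0.858575)
Kr = 0.9266

0.9266


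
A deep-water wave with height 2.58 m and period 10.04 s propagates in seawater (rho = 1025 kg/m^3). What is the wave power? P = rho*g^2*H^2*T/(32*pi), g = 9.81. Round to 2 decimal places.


P = rho * g^2 * H^2 * T / (32 * pi)
P = 1025 * 9.81^2 * 2.58^2 * 10.04 / (32 * pi)
P = 1025 * 96.2361 * 6.6564 * 10.04 / 100.53096
P = 65574.53 W/m

65574.53


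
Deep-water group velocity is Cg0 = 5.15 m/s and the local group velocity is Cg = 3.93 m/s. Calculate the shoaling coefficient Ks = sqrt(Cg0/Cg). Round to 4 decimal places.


Ks = sqrt(Cg0 / Cg)
Ks = sqrt(5.15 / 3.93)
Ks = sqrt(1.3104)
Ks = 1.1447

1.1447


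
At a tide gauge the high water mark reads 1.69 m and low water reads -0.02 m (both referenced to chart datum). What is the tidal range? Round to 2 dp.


Tidal range = High water - Low water
Tidal range = 1.69 - (-0.02)
Tidal range = 1.71 m

1.71


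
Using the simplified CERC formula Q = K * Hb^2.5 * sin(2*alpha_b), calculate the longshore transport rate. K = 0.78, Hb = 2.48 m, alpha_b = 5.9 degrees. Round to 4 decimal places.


Q = K * Hb^2.5 * sin(2 * alpha_b)
Hb^2.5 = 2.48^2.5 = 9.685660
sin(2 * 5.9) = sin(11.8) = 0.204496
Q = 0.78 * 9.685660 * 0.204496
Q = 1.5449 m^3/s

1.5449


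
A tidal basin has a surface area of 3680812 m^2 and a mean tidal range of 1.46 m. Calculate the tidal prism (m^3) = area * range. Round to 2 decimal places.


Tidal prism = Area * Tidal range
P = 3680812 * 1.46
P = 5373985.52 m^3

5373985.52


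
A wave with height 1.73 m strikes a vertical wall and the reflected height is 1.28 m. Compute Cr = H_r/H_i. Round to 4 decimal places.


Cr = H_r / H_i
Cr = 1.28 / 1.73
Cr = 0.7399

0.7399


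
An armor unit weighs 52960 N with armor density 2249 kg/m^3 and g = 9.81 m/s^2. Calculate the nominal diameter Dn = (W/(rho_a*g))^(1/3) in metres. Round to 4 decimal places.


V = W / (rho_a * g)
V = 52960 / (2249 * 9.81)
V = 52960 / 22062.69
V = 2.400433 m^3
Dn = V^(1/3) = 2.400433^(1/3)
Dn = 1.3389 m

1.3389


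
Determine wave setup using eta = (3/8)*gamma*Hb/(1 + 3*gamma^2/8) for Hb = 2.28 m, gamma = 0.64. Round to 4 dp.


eta = (3/8) * gamma * Hb / (1 + 3*gamma^2/8)
Numerator = (3/8) * 0.64 * 2.28 = 0.547200
Denominator = 1 + 3*0.64^2/8 = 1 + 0.153600 = 1.153600
eta = 0.547200 / 1.153600
eta = 0.4743 m

0.4743


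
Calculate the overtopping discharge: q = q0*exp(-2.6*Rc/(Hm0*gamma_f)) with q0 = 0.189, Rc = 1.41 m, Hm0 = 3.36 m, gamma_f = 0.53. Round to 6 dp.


q = q0 * exp(-2.6 * Rc / (Hm0 * gamma_f))
Exponent = -2.6 * 1.41 / (3.36 * 0.53)
= -2.6 * 1.41 / 1.7808
= -2.058625
exp(-2.058625) = 0.127629
q = 0.189 * 0.127629
q = 0.024122 m^3/s/m

0.024122


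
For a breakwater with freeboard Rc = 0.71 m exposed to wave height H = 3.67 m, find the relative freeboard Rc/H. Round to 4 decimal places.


Relative freeboard = Rc / H
= 0.71 / 3.67
= 0.1935

0.1935


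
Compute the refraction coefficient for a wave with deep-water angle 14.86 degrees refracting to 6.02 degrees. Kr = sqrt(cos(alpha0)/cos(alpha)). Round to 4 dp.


Kr = sqrt(cos(alpha0) / cos(alpha))
cos(14.86) = 0.966555
cos(6.02) = 0.994485
Kr = sqrt(0.966555 / 0.994485)
Kr = sqrt(0.971915)
Kr = 0.9859

0.9859


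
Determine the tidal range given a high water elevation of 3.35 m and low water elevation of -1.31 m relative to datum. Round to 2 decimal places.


Tidal range = High water - Low water
Tidal range = 3.35 - (-1.31)
Tidal range = 4.66 m

4.66


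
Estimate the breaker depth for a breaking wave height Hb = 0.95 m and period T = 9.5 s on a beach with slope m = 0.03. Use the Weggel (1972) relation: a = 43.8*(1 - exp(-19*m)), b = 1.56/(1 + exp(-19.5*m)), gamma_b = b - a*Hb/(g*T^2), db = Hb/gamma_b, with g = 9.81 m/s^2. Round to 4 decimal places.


a = 43.8 * (1 - exp(-19 * m))
exp(-19 * 0.03) = exp(-0.5700) = 0.565525
a = 43.8 * (1 - 0.565525) = 19.029986
b = 1.56 / (1 + exp(-19.5 * m))
exp(-19.5 * 0.03) = exp(-0.5850) = 0.557106
b = 1.56 / (1 + 0.557106) = 1.001859
Hb / (g * T^2) = 0.95 / (9.81 * 9.5^2) = 0.95 / 885.3525 = 0.00107302
gamma_b = b - a * Hb/(g*T^2) = 1.001859 - 19.029986 * 0.00107302 = 0.981439
db = Hb / gamma_b = 0.95 / 0.981439
db = 0.9680 m

0.9680


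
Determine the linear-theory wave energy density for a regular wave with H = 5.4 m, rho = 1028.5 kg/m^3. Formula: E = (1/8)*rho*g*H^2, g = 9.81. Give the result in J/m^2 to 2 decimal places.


E = (1/8) * rho * g * H^2
E = (1/8) * 1028.5 * 9.81 * 5.4^2
E = 0.125 * 1028.5 * 9.81 * 29.1600
E = 36776.54 J/m^2

36776.54


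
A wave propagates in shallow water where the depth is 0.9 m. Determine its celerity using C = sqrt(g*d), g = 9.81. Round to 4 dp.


Using the shallow-water approximation:
C = sqrt(g * d) = sqrt(9.81 * 0.9)
C = sqrt(8.8290)
C = 2.9714 m/s

2.9714


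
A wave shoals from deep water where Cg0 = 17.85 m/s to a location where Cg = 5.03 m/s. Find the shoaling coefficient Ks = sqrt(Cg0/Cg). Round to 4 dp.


Ks = sqrt(Cg0 / Cg)
Ks = sqrt(17.85 / 5.03)
Ks = sqrt(3.5487)
Ks = 1.8838

1.8838


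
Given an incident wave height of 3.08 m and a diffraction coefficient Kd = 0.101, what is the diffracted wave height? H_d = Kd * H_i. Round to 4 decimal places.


H_d = Kd * H_i
H_d = 0.101 * 3.08
H_d = 0.3111 m

0.3111


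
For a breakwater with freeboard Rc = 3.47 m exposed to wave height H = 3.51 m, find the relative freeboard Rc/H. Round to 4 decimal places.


Relative freeboard = Rc / H
= 3.47 / 3.51
= 0.9886

0.9886


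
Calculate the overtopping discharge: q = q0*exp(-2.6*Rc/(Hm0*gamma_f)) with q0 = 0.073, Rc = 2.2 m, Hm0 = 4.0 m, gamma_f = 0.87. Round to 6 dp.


q = q0 * exp(-2.6 * Rc / (Hm0 * gamma_f))
Exponent = -2.6 * 2.2 / (4.0 * 0.87)
= -2.6 * 2.2 / 3.4800
= -1.643678
exp(-1.643678) = 0.193268
q = 0.073 * 0.193268
q = 0.014109 m^3/s/m

0.014109


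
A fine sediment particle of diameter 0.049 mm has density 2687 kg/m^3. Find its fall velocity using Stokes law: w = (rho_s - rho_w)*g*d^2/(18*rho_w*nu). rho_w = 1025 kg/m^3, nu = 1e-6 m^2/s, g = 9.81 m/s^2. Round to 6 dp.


w = (rho_s - rho_w) * g * d^2 / (18 * rho_w * nu)
d = 0.049 mm = 0.000049 m
rho_s - rho_w = 2687 - 1025 = 1662
Numerator = 1662 * 9.81 * (0.000049)^2 = 0.000039146432
Denominator = 18 * 1025 * 1e-6 = 0.018450
w = 0.002122 m/s

0.002122


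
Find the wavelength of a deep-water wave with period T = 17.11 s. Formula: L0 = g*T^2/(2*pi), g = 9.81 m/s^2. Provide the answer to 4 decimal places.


L0 = g * T^2 / (2 * pi)
L0 = 9.81 * 17.11^2 / (2 * pi)
L0 = 9.81 * 292.7521 / 6.28319
L0 = 2871.8981 / 6.28319
L0 = 457.0768 m

457.0768


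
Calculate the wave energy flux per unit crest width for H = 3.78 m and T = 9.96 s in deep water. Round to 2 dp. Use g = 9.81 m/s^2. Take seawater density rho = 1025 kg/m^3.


P = rho * g^2 * H^2 * T / (32 * pi)
P = 1025 * 9.81^2 * 3.78^2 * 9.96 / (32 * pi)
P = 1025 * 96.2361 * 14.2884 * 9.96 / 100.53096
P = 139638.43 W/m

139638.43


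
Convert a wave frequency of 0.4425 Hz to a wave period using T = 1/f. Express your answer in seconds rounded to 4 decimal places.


T = 1 / f
T = 1 / 0.4425
T = 2.2599 s

2.2599


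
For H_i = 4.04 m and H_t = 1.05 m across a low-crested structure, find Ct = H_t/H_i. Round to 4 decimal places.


Ct = H_t / H_i
Ct = 1.05 / 4.04
Ct = 0.2599

0.2599


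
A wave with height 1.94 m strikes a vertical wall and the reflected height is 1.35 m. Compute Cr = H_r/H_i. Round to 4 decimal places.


Cr = H_r / H_i
Cr = 1.35 / 1.94
Cr = 0.6959

0.6959


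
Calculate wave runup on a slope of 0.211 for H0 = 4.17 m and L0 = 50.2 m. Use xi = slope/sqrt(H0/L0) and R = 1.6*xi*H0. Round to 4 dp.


xi = slope / sqrt(H0/L0)
H0/L0 = 4.17/50.2 = 0.083068
sqrt(0.083068) = 0.288215
xi = 0.211 / 0.288215 = 0.732093
R = 1.6 * xi * H0 = 1.6 * 0.732093 * 4.17
R = 4.8845 m

4.8845


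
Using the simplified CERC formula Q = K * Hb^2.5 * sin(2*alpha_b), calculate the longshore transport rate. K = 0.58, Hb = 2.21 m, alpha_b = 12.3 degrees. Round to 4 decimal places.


Q = K * Hb^2.5 * sin(2 * alpha_b)
Hb^2.5 = 2.21^2.5 = 7.260737
sin(2 * 12.3) = sin(24.6) = 0.416281
Q = 0.58 * 7.260737 * 0.416281
Q = 1.7531 m^3/s

1.7531


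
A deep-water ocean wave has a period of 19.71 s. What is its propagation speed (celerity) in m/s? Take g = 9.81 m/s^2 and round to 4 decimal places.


We use the deep-water celerity formula:
C = g * T / (2 * pi)
C = 9.81 * 19.71 / (2 * 3.14159...)
C = 193.355100 / 6.283185
C = 30.7734 m/s

30.7734


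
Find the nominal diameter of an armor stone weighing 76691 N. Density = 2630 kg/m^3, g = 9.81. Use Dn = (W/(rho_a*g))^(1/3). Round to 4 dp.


V = W / (rho_a * g)
V = 76691 / (2630 * 9.81)
V = 76691 / 25800.30
V = 2.972485 m^3
Dn = V^(1/3) = 2.972485^(1/3)
Dn = 1.4378 m

1.4378


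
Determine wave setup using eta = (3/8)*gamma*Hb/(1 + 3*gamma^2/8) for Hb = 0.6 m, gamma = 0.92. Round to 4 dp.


eta = (3/8) * gamma * Hb / (1 + 3*gamma^2/8)
Numerator = (3/8) * 0.92 * 0.6 = 0.207000
Denominator = 1 + 3*0.92^2/8 = 1 + 0.317400 = 1.317400
eta = 0.207000 / 1.317400
eta = 0.1571 m

0.1571


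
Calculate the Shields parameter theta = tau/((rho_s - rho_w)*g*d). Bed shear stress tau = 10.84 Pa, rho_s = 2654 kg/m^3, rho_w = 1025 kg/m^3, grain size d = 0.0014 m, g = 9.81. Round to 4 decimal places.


theta = tau / ((rho_s - rho_w) * g * d)
rho_s - rho_w = 2654 - 1025 = 1629
Denominator = 1629 * 9.81 * 0.0014 = 22.372686
theta = 10.84 / 22.372686
theta = 0.4845

0.4845


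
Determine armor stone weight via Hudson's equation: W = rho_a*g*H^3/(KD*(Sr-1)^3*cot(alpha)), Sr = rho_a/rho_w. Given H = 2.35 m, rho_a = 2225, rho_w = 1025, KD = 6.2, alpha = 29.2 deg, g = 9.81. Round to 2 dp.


Sr = rho_a / rho_w = 2225 / 1025 = 2.170732
(Sr - 1) = 1.170732
(Sr - 1)^3 = 1.604620
cot(29.2) = 1 / tan(29.2) = 1 / 0.558881 = 1.789289
Numerator = 2225 * 9.81 * 2.35^3 = 283271.3221
Denominator = 6.2 * 1.604620 * 1.789289 = 17.801000
W = 283271.3221 / 17.801000
W = 15913.23 N

15913.23


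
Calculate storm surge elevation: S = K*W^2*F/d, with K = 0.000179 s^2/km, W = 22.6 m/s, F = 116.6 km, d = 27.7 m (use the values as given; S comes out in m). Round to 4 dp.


S = K * W^2 * F / d
W^2 = 22.6^2 = 510.76
S = 0.000179 * 510.76 * 116.6 / 27.7
Numerator = 0.000179 * 510.76 * 116.6 = 10.660276
S = 10.660276 / 27.7 = 0.3848 m

0.3848


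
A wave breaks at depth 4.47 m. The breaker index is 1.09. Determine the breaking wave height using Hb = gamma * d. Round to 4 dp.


Hb = gamma * d
Hb = 1.09 * 4.47
Hb = 4.8723 m

4.8723


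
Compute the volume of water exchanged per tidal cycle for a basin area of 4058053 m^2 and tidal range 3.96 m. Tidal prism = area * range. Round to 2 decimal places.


Tidal prism = Area * Tidal range
P = 4058053 * 3.96
P = 16069889.88 m^3

16069889.88


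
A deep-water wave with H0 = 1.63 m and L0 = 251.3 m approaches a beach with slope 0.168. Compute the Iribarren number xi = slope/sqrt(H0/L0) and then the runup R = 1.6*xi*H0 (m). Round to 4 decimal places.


xi = slope / sqrt(H0/L0)
H0/L0 = 1.63/251.3 = 0.006486
sqrt(0.006486) = 0.080537
xi = 0.168 / 0.080537 = 2.085988
R = 1.6 * xi * H0 = 1.6 * 2.085988 * 1.63
R = 5.4403 m

5.4403


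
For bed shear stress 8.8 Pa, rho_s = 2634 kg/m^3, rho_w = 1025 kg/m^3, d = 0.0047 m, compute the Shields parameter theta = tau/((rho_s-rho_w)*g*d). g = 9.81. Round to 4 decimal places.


theta = tau / ((rho_s - rho_w) * g * d)
rho_s - rho_w = 2634 - 1025 = 1609
Denominator = 1609 * 9.81 * 0.0047 = 74.186163
theta = 8.8 / 74.186163
theta = 0.1186

0.1186


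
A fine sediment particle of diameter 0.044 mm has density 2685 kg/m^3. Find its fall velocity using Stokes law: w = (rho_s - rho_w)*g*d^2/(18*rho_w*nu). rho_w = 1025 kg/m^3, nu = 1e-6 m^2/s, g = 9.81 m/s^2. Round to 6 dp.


w = (rho_s - rho_w) * g * d^2 / (18 * rho_w * nu)
d = 0.044 mm = 0.000044 m
rho_s - rho_w = 2685 - 1025 = 1660
Numerator = 1660 * 9.81 * (0.000044)^2 = 0.000031526986
Denominator = 18 * 1025 * 1e-6 = 0.018450
w = 0.001709 m/s

0.001709


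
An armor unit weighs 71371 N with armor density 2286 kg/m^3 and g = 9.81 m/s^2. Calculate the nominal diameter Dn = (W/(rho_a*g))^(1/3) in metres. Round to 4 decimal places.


V = W / (rho_a * g)
V = 71371 / (2286 * 9.81)
V = 71371 / 22425.66
V = 3.182560 m^3
Dn = V^(1/3) = 3.182560^(1/3)
Dn = 1.4709 m

1.4709


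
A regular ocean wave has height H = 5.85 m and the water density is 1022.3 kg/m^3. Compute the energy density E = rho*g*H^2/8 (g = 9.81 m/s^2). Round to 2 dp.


E = (1/8) * rho * g * H^2
E = (1/8) * 1022.3 * 9.81 * 5.85^2
E = 0.125 * 1022.3 * 9.81 * 34.2225
E = 42901.17 J/m^2

42901.17


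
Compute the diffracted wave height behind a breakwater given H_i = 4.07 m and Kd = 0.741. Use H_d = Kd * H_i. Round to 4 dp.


H_d = Kd * H_i
H_d = 0.741 * 4.07
H_d = 3.0159 m

3.0159


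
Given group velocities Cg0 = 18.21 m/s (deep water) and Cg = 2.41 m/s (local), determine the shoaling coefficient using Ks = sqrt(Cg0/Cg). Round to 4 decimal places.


Ks = sqrt(Cg0 / Cg)
Ks = sqrt(18.21 / 2.41)
Ks = sqrt(7.5560)
Ks = 2.7488

2.7488


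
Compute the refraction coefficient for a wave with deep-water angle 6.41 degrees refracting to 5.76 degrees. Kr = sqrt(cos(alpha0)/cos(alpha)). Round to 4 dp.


Kr = sqrt(cos(alpha0) / cos(alpha))
cos(6.41) = 0.993748
cos(5.76) = 0.994951
Kr = sqrt(0.993748 / 0.994951)
Kr = sqrt(0.998791)
Kr = 0.9994

0.9994


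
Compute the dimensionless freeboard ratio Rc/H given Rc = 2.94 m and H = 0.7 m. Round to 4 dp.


Relative freeboard = Rc / H
= 2.94 / 0.7
= 4.2000

4.2000


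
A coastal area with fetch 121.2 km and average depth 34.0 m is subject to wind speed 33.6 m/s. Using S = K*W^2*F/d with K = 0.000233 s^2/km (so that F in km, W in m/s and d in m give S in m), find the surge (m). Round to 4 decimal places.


S = K * W^2 * F / d
W^2 = 33.6^2 = 1128.96
S = 0.000233 * 1128.96 * 121.2 / 34.0
Numerator = 0.000233 * 1128.96 * 121.2 = 31.881379
S = 31.881379 / 34.0 = 0.9377 m

0.9377


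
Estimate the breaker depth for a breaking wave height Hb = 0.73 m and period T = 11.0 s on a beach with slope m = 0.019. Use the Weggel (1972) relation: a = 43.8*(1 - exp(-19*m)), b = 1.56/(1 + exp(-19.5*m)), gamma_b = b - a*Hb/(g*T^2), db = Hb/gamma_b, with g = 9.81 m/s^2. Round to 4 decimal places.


a = 43.8 * (1 - exp(-19 * m))
exp(-19 * 0.019) = exp(-0.3610) = 0.696979
a = 43.8 * (1 - 0.696979) = 13.272320
b = 1.56 / (1 + exp(-19.5 * m))
exp(-19.5 * 0.019) = exp(-0.3705) = 0.690389
b = 1.56 / (1 + 0.690389) = 0.922864
Hb / (g * T^2) = 0.73 / (9.81 * 11.0^2) = 0.73 / 1187.0100 = 0.00061499
gamma_b = b - a * Hb/(g*T^2) = 0.922864 - 13.272320 * 0.00061499 = 0.914702
db = Hb / gamma_b = 0.73 / 0.914702
db = 0.7981 m

0.7981


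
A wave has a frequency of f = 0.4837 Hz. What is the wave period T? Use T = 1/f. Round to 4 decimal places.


T = 1 / f
T = 1 / 0.4837
T = 2.0674 s

2.0674


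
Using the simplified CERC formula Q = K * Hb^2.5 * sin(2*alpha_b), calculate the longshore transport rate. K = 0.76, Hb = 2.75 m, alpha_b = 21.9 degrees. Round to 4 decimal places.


Q = K * Hb^2.5 * sin(2 * alpha_b)
Hb^2.5 = 2.75^2.5 = 12.540987
sin(2 * 21.9) = sin(43.8) = 0.692143
Q = 0.76 * 12.540987 * 0.692143
Q = 6.5969 m^3/s

6.5969


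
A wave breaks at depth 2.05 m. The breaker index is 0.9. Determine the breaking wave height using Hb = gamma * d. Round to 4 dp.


Hb = gamma * d
Hb = 0.9 * 2.05
Hb = 1.8450 m

1.8450


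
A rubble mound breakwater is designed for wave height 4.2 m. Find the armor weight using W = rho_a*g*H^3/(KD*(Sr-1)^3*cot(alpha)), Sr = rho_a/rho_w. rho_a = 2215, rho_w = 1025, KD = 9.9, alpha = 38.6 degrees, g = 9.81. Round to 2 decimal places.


Sr = rho_a / rho_w = 2215 / 1025 = 2.160976
(Sr - 1) = 1.160976
(Sr - 1)^3 = 1.564838
cot(38.6) = 1 / tan(38.6) = 1 / 0.798290 = 1.252678
Numerator = 2215 * 9.81 * 4.2^3 = 1609869.2652
Denominator = 9.9 * 1.564838 * 1.252678 = 19.406359
W = 1609869.2652 / 19.406359
W = 82955.76 N

82955.76


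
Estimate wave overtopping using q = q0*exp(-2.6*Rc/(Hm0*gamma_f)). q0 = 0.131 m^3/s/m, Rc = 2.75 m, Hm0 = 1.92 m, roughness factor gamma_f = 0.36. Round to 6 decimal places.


q = q0 * exp(-2.6 * Rc / (Hm0 * gamma_f))
Exponent = -2.6 * 2.75 / (1.92 * 0.36)
= -2.6 * 2.75 / 0.6912
= -10.344329
exp(-10.344329) = 0.000032
q = 0.131 * 0.000032
q = 0.000004 m^3/s/m

0.000004


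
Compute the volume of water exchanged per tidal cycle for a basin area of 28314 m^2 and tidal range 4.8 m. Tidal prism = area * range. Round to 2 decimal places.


Tidal prism = Area * Tidal range
P = 28314 * 4.8
P = 135907.20 m^3

135907.20


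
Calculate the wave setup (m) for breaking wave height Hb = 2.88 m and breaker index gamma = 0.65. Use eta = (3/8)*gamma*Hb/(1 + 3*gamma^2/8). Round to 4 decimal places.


eta = (3/8) * gamma * Hb / (1 + 3*gamma^2/8)
Numerator = (3/8) * 0.65 * 2.88 = 0.702000
Denominator = 1 + 3*0.65^2/8 = 1 + 0.158438 = 1.158438
eta = 0.702000 / 1.158438
eta = 0.6060 m

0.6060


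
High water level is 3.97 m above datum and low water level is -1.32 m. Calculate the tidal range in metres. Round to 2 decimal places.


Tidal range = High water - Low water
Tidal range = 3.97 - (-1.32)
Tidal range = 5.29 m

5.29


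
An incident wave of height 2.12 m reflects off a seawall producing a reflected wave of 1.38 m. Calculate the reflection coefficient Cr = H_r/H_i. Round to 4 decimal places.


Cr = H_r / H_i
Cr = 1.38 / 2.12
Cr = 0.6509

0.6509


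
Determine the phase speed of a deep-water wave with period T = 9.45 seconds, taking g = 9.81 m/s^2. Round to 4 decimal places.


We use the deep-water celerity formula:
C = g * T / (2 * pi)
C = 9.81 * 9.45 / (2 * 3.14159...)
C = 92.704500 / 6.283185
C = 14.7544 m/s

14.7544


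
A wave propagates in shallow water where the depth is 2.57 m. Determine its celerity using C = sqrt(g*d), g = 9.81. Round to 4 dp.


Using the shallow-water approximation:
C = sqrt(g * d) = sqrt(9.81 * 2.57)
C = sqrt(25.2117)
C = 5.0211 m/s

5.0211


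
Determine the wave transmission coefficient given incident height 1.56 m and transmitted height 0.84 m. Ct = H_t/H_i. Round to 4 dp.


Ct = H_t / H_i
Ct = 0.84 / 1.56
Ct = 0.5385

0.5385


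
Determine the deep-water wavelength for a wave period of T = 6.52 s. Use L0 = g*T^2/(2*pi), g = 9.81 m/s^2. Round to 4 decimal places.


L0 = g * T^2 / (2 * pi)
L0 = 9.81 * 6.52^2 / (2 * pi)
L0 = 9.81 * 42.5104 / 6.28319
L0 = 417.0270 / 6.28319
L0 = 66.3719 m

66.3719


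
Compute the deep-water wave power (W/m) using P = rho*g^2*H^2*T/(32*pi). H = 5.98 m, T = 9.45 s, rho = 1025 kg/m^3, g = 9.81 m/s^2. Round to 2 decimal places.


P = rho * g^2 * H^2 * T / (32 * pi)
P = 1025 * 9.81^2 * 5.98^2 * 9.45 / (32 * pi)
P = 1025 * 96.2361 * 35.7604 * 9.45 / 100.53096
P = 331586.02 W/m

331586.02


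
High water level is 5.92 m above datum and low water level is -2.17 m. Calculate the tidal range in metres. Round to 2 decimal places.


Tidal range = High water - Low water
Tidal range = 5.92 - (-2.17)
Tidal range = 8.09 m

8.09


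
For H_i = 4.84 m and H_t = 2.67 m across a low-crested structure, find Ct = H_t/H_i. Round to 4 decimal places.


Ct = H_t / H_i
Ct = 2.67 / 4.84
Ct = 0.5517

0.5517


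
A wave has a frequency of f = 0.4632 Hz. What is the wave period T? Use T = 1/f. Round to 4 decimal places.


T = 1 / f
T = 1 / 0.4632
T = 2.1589 s

2.1589


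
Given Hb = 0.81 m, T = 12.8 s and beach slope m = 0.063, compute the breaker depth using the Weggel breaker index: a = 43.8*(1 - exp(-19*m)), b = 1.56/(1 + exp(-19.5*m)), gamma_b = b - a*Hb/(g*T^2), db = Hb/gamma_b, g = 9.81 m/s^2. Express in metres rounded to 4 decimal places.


a = 43.8 * (1 - exp(-19 * m))
exp(-19 * 0.063) = exp(-1.1970) = 0.302099
a = 43.8 * (1 - 0.302099) = 30.568057
b = 1.56 / (1 + exp(-19.5 * m))
exp(-19.5 * 0.063) = exp(-1.2285) = 0.292731
b = 1.56 / (1 + 0.292731) = 1.206747
Hb / (g * T^2) = 0.81 / (9.81 * 12.8^2) = 0.81 / 1607.2704 = 0.00050396
gamma_b = b - a * Hb/(g*T^2) = 1.206747 - 30.568057 * 0.00050396 = 1.191342
db = Hb / gamma_b = 0.81 / 1.191342
db = 0.6799 m

0.6799


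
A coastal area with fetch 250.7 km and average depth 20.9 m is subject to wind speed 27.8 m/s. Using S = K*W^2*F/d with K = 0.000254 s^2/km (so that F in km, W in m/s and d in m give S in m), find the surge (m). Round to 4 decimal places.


S = K * W^2 * F / d
W^2 = 27.8^2 = 772.84
S = 0.000254 * 772.84 * 250.7 / 20.9
Numerator = 0.000254 * 772.84 * 250.7 = 49.212751
S = 49.212751 / 20.9 = 2.3547 m

2.3547


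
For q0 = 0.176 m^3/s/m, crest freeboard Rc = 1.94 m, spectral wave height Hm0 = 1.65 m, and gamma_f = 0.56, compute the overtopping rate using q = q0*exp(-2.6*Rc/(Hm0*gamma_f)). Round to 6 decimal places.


q = q0 * exp(-2.6 * Rc / (Hm0 * gamma_f))
Exponent = -2.6 * 1.94 / (1.65 * 0.56)
= -2.6 * 1.94 / 0.9240
= -5.458874
exp(-5.458874) = 0.004258
q = 0.176 * 0.004258
q = 0.000749 m^3/s/m

0.000749


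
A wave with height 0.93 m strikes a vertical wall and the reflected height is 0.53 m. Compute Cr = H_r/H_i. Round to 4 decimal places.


Cr = H_r / H_i
Cr = 0.53 / 0.93
Cr = 0.5699

0.5699


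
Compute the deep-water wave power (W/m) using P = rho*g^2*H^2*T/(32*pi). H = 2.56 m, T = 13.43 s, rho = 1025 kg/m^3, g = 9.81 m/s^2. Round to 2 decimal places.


P = rho * g^2 * H^2 * T / (32 * pi)
P = 1025 * 9.81^2 * 2.56^2 * 13.43 / (32 * pi)
P = 1025 * 96.2361 * 6.5536 * 13.43 / 100.53096
P = 86361.06 W/m

86361.06


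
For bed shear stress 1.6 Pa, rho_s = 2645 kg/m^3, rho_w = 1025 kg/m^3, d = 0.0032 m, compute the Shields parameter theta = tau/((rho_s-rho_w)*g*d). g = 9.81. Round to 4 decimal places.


theta = tau / ((rho_s - rho_w) * g * d)
rho_s - rho_w = 2645 - 1025 = 1620
Denominator = 1620 * 9.81 * 0.0032 = 50.855040
theta = 1.6 / 50.855040
theta = 0.0315

0.0315


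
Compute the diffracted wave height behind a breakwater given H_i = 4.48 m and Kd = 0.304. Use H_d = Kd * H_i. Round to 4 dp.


H_d = Kd * H_i
H_d = 0.304 * 4.48
H_d = 1.3619 m

1.3619


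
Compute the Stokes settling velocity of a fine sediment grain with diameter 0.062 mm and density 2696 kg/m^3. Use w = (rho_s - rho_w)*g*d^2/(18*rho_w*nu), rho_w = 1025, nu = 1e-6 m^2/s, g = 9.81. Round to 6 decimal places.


w = (rho_s - rho_w) * g * d^2 / (18 * rho_w * nu)
d = 0.062 mm = 0.000062 m
rho_s - rho_w = 2696 - 1025 = 1671
Numerator = 1671 * 9.81 * (0.000062)^2 = 0.000063012808
Denominator = 18 * 1025 * 1e-6 = 0.018450
w = 0.003415 m/s

0.003415


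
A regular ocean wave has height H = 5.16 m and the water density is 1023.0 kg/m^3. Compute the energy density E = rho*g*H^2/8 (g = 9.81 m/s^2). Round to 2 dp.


E = (1/8) * rho * g * H^2
E = (1/8) * 1023.0 * 9.81 * 5.16^2
E = 0.125 * 1023.0 * 9.81 * 26.6256
E = 33400.58 J/m^2

33400.58


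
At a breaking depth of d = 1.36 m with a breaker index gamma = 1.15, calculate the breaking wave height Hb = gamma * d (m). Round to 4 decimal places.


Hb = gamma * d
Hb = 1.15 * 1.36
Hb = 1.5640 m

1.5640


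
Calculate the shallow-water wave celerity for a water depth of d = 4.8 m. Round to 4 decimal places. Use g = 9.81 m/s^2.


Using the shallow-water approximation:
C = sqrt(g * d) = sqrt(9.81 * 4.8)
C = sqrt(47.0880)
C = 6.8621 m/s

6.8621


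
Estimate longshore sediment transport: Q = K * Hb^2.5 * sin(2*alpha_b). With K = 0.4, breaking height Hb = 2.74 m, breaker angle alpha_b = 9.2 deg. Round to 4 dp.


Q = K * Hb^2.5 * sin(2 * alpha_b)
Hb^2.5 = 2.74^2.5 = 12.427289
sin(2 * 9.2) = sin(18.4) = 0.315649
Q = 0.4 * 12.427289 * 0.315649
Q = 1.5691 m^3/s

1.5691


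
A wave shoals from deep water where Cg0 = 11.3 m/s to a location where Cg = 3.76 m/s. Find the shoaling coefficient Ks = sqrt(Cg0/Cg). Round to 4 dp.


Ks = sqrt(Cg0 / Cg)
Ks = sqrt(11.3 / 3.76)
Ks = sqrt(3.0053)
Ks = 1.7336

1.7336


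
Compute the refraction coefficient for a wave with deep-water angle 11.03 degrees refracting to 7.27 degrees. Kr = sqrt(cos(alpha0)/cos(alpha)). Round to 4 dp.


Kr = sqrt(cos(alpha0) / cos(alpha))
cos(11.03) = 0.981527
cos(7.27) = 0.991961
Kr = sqrt(0.981527 / 0.991961)
Kr = sqrt(0.989482)
Kr = 0.9947

0.9947


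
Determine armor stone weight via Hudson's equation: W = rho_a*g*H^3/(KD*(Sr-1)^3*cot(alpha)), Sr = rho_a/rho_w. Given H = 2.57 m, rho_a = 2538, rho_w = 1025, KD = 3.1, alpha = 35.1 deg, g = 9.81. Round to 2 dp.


Sr = rho_a / rho_w = 2538 / 1025 = 2.476098
(Sr - 1) = 1.476098
(Sr - 1)^3 = 3.216216
cot(35.1) = 1 / tan(35.1) = 1 / 0.702812 = 1.422856
Numerator = 2538 * 9.81 * 2.57^3 = 422629.6821
Denominator = 3.1 * 3.216216 * 1.422856 = 14.186258
W = 422629.6821 / 14.186258
W = 29791.48 N

29791.48


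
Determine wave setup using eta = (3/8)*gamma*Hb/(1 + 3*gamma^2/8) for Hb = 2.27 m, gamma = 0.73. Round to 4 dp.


eta = (3/8) * gamma * Hb / (1 + 3*gamma^2/8)
Numerator = (3/8) * 0.73 * 2.27 = 0.621413
Denominator = 1 + 3*0.73^2/8 = 1 + 0.199838 = 1.199838
eta = 0.621413 / 1.199838
eta = 0.5179 m

0.5179


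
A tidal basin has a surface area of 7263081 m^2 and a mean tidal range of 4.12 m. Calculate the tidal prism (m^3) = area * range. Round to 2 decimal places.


Tidal prism = Area * Tidal range
P = 7263081 * 4.12
P = 29923893.72 m^3

29923893.72


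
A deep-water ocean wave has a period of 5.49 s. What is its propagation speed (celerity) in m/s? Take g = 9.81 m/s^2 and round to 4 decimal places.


We use the deep-water celerity formula:
C = g * T / (2 * pi)
C = 9.81 * 5.49 / (2 * 3.14159...)
C = 53.856900 / 6.283185
C = 8.5716 m/s

8.5716


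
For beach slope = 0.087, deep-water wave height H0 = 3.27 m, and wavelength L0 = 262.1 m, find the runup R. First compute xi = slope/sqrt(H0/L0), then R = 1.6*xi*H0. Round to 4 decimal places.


xi = slope / sqrt(H0/L0)
H0/L0 = 3.27/262.1 = 0.012476
sqrt(0.012476) = 0.111697
xi = 0.087 / 0.111697 = 0.778895
R = 1.6 * xi * H0 = 1.6 * 0.778895 * 3.27
R = 4.0752 m

4.0752


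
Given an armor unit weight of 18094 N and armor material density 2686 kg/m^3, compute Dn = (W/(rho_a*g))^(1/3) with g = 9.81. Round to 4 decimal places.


V = W / (rho_a * g)
V = 18094 / (2686 * 9.81)
V = 18094 / 26349.66
V = 0.686688 m^3
Dn = V^(1/3) = 0.686688^(1/3)
Dn = 0.8822 m

0.8822


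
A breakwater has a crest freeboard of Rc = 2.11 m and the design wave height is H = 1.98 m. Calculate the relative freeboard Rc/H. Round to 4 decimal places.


Relative freeboard = Rc / H
= 2.11 / 1.98
= 1.0657

1.0657


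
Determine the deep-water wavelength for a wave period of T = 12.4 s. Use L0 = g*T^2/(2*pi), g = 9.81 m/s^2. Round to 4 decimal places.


L0 = g * T^2 / (2 * pi)
L0 = 9.81 * 12.4^2 / (2 * pi)
L0 = 9.81 * 153.7600 / 6.28319
L0 = 1508.3856 / 6.28319
L0 = 240.0670 m

240.0670


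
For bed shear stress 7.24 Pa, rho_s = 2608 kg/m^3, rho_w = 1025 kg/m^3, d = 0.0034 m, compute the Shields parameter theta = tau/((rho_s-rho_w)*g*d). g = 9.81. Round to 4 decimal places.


theta = tau / ((rho_s - rho_w) * g * d)
rho_s - rho_w = 2608 - 1025 = 1583
Denominator = 1583 * 9.81 * 0.0034 = 52.799382
theta = 7.24 / 52.799382
theta = 0.1371

0.1371


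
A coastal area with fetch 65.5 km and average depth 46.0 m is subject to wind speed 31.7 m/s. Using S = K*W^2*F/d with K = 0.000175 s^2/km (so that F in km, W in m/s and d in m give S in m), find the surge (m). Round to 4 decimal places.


S = K * W^2 * F / d
W^2 = 31.7^2 = 1004.89
S = 0.000175 * 1004.89 * 65.5 / 46.0
Numerator = 0.000175 * 1004.89 * 65.5 = 11.518552
S = 11.518552 / 46.0 = 0.2504 m

0.2504


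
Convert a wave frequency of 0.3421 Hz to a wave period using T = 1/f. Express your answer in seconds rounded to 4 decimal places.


T = 1 / f
T = 1 / 0.3421
T = 2.9231 s

2.9231


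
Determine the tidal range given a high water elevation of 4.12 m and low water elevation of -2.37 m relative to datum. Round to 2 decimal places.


Tidal range = High water - Low water
Tidal range = 4.12 - (-2.37)
Tidal range = 6.49 m

6.49


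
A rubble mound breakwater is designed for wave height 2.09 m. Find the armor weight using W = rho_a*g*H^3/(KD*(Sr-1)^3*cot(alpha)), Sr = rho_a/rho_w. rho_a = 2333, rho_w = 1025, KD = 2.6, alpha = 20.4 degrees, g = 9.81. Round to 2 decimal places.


Sr = rho_a / rho_w = 2333 / 1025 = 2.276098
(Sr - 1) = 1.276098
(Sr - 1)^3 = 2.078029
cot(20.4) = 1 / tan(20.4) = 1 / 0.371897 = 2.688919
Numerator = 2333 * 9.81 * 2.09^3 = 208940.4879
Denominator = 2.6 * 2.078029 * 2.688919 = 14.527895
W = 208940.4879 / 14.527895
W = 14382.02 N

14382.02


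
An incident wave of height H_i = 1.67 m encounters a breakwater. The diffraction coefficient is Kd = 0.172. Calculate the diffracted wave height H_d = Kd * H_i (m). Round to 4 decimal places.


H_d = Kd * H_i
H_d = 0.172 * 1.67
H_d = 0.2872 m

0.2872


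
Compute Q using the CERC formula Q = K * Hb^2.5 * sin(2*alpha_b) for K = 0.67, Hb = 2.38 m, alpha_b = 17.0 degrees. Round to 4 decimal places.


Q = K * Hb^2.5 * sin(2 * alpha_b)
Hb^2.5 = 2.38^2.5 = 8.738611
sin(2 * 17.0) = sin(34.0) = 0.559193
Q = 0.67 * 8.738611 * 0.559193
Q = 3.2740 m^3/s

3.2740


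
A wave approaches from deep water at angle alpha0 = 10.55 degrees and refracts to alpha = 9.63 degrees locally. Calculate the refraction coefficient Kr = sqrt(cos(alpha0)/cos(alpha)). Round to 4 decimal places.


Kr = sqrt(cos(alpha0) / cos(alpha))
cos(10.55) = 0.983096
cos(9.63) = 0.985909
Kr = sqrt(0.983096 / 0.985909)
Kr = sqrt(0.997147)
Kr = 0.9986

0.9986


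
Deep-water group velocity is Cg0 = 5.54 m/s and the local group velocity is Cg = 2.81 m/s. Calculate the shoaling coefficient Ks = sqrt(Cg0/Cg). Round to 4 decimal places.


Ks = sqrt(Cg0 / Cg)
Ks = sqrt(5.54 / 2.81)
Ks = sqrt(1.9715)
Ks = 1.4041

1.4041


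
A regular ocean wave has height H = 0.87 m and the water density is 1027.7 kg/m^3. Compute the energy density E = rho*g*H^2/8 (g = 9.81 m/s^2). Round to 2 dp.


E = (1/8) * rho * g * H^2
E = (1/8) * 1027.7 * 9.81 * 0.87^2
E = 0.125 * 1027.7 * 9.81 * 0.7569
E = 953.86 J/m^2

953.86


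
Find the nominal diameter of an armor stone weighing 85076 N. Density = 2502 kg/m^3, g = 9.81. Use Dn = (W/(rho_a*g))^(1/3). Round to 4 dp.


V = W / (rho_a * g)
V = 85076 / (2502 * 9.81)
V = 85076 / 24544.62
V = 3.466177 m^3
Dn = V^(1/3) = 3.466177^(1/3)
Dn = 1.5134 m

1.5134


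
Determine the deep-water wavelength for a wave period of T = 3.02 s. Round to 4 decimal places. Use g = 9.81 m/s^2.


L0 = g * T^2 / (2 * pi)
L0 = 9.81 * 3.02^2 / (2 * pi)
L0 = 9.81 * 9.1204 / 6.28319
L0 = 89.4711 / 6.28319
L0 = 14.2398 m

14.2398


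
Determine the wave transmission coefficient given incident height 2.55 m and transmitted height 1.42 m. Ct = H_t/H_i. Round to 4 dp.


Ct = H_t / H_i
Ct = 1.42 / 2.55
Ct = 0.5569

0.5569


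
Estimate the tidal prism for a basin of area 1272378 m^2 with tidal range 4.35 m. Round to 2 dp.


Tidal prism = Area * Tidal range
P = 1272378 * 4.35
P = 5534844.30 m^3

5534844.30


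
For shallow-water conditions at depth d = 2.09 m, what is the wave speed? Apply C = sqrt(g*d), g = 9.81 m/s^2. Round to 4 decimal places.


Using the shallow-water approximation:
C = sqrt(g * d) = sqrt(9.81 * 2.09)
C = sqrt(20.5029)
C = 4.5280 m/s

4.5280


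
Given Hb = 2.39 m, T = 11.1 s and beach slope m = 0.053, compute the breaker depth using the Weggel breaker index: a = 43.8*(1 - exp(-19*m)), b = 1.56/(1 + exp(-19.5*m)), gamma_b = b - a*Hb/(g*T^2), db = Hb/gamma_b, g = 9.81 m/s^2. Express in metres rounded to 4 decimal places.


a = 43.8 * (1 - exp(-19 * m))
exp(-19 * 0.053) = exp(-1.0070) = 0.365313
a = 43.8 * (1 - 0.365313) = 27.799278
b = 1.56 / (1 + exp(-19.5 * m))
exp(-19.5 * 0.053) = exp(-1.0335) = 0.355760
b = 1.56 / (1 + 0.355760) = 1.150646
Hb / (g * T^2) = 2.39 / (9.81 * 11.1^2) = 2.39 / 1208.6901 = 0.00197735
gamma_b = b - a * Hb/(g*T^2) = 1.150646 - 27.799278 * 0.00197735 = 1.095678
db = Hb / gamma_b = 2.39 / 1.095678
db = 2.1813 m

2.1813


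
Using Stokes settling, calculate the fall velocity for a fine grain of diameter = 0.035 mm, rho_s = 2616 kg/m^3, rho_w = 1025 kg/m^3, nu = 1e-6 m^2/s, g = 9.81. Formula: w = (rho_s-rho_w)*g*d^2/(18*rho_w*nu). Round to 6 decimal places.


w = (rho_s - rho_w) * g * d^2 / (18 * rho_w * nu)
d = 0.035 mm = 0.000035 m
rho_s - rho_w = 2616 - 1025 = 1591
Numerator = 1591 * 9.81 * (0.000035)^2 = 0.000019119445
Denominator = 18 * 1025 * 1e-6 = 0.018450
w = 0.001036 m/s

0.001036


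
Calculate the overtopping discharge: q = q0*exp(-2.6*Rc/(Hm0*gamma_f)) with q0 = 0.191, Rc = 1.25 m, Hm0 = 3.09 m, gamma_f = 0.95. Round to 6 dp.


q = q0 * exp(-2.6 * Rc / (Hm0 * gamma_f))
Exponent = -2.6 * 1.25 / (3.09 * 0.95)
= -2.6 * 1.25 / 2.9355
= -1.107137
exp(-1.107137) = 0.330504
q = 0.191 * 0.330504
q = 0.063126 m^3/s/m

0.063126


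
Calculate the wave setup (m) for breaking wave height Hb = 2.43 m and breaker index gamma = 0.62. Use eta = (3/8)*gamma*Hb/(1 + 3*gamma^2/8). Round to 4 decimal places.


eta = (3/8) * gamma * Hb / (1 + 3*gamma^2/8)
Numerator = (3/8) * 0.62 * 2.43 = 0.564975
Denominator = 1 + 3*0.62^2/8 = 1 + 0.144150 = 1.144150
eta = 0.564975 / 1.144150
eta = 0.4938 m

0.4938


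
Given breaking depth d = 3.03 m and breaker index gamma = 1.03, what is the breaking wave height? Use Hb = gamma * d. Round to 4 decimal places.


Hb = gamma * d
Hb = 1.03 * 3.03
Hb = 3.1209 m

3.1209


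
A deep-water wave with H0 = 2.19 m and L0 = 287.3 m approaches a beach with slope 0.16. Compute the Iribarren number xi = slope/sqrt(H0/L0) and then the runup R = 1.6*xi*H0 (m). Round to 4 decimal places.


xi = slope / sqrt(H0/L0)
H0/L0 = 2.19/287.3 = 0.007623
sqrt(0.007623) = 0.087308
xi = 0.16 / 0.087308 = 1.832592
R = 1.6 * xi * H0 = 1.6 * 1.832592 * 2.19
R = 6.4214 m

6.4214


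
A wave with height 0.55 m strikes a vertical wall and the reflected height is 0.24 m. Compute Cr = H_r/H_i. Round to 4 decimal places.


Cr = H_r / H_i
Cr = 0.24 / 0.55
Cr = 0.4364

0.4364


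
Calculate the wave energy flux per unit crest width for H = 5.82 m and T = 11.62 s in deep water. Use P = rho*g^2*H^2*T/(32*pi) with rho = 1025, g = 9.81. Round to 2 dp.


P = rho * g^2 * H^2 * T / (32 * pi)
P = 1025 * 9.81^2 * 5.82^2 * 11.62 / (32 * pi)
P = 1025 * 96.2361 * 33.8724 * 11.62 / 100.53096
P = 386201.65 W/m

386201.65


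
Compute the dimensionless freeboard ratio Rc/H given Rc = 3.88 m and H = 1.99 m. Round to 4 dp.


Relative freeboard = Rc / H
= 3.88 / 1.99
= 1.9497

1.9497


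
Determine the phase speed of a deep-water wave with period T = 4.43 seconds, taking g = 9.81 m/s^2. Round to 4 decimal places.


We use the deep-water celerity formula:
C = g * T / (2 * pi)
C = 9.81 * 4.43 / (2 * 3.14159...)
C = 43.458300 / 6.283185
C = 6.9166 m/s

6.9166


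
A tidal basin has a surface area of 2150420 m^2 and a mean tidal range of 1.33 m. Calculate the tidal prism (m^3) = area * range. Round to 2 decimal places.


Tidal prism = Area * Tidal range
P = 2150420 * 1.33
P = 2860058.60 m^3

2860058.60
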